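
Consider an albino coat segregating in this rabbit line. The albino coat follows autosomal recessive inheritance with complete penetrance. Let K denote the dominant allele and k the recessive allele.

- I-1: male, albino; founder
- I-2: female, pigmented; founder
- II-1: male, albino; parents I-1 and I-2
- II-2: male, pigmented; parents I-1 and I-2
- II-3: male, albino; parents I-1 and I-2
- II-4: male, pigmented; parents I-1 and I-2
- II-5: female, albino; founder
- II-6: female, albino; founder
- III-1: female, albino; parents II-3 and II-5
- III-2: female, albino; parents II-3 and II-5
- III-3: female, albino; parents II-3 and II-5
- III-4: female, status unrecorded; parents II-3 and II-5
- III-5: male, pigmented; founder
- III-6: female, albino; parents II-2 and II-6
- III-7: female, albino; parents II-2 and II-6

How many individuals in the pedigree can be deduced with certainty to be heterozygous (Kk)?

3

Obligate heterozygotes: I-2 is pigmented so carries K and passed k to II-1 (kk), so I-2 is Kk; II-2 is pigmented so carries K and received k from I-1 (kk), so II-2 is Kk; II-4 is pigmented so carries K and received k from I-1 (kk), so II-4 is Kk.
Every other individual is either homozygous by phenotype or has at least one consistent homozygous assignment, so the count is 3.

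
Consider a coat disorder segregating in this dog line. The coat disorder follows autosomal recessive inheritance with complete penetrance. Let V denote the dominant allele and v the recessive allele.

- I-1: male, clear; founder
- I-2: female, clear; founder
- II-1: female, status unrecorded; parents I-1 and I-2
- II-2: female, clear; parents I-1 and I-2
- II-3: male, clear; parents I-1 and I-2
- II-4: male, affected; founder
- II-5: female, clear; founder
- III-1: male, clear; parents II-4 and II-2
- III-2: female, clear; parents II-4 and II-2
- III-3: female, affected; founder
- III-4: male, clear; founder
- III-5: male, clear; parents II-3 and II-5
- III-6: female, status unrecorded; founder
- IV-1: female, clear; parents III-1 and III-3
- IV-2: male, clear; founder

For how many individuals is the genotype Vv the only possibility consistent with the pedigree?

Obligate heterozygotes: III-1 is clear so carries V and received v from II-4 (vv), so III-1 is Vv; III-2 is clear so carries V and received v from II-4 (vv), so III-2 is Vv; IV-1 is clear so carries V and received v from III-3 (vv), so IV-1 is Vv.
Every other individual is either homozygous by phenotype or has at least one consistent homozygous assignment, so the count is 3.

3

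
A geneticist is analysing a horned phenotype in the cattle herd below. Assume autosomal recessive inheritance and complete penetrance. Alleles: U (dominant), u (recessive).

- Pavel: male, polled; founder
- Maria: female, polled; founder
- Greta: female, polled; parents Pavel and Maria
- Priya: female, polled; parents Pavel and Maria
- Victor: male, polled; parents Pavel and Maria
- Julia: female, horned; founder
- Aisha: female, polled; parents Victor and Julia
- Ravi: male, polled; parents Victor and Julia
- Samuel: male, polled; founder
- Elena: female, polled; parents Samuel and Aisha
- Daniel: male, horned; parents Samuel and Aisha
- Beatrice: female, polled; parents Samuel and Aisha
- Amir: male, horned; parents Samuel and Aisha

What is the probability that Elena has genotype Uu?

2/3

Samuel is polled so carries U and passed u to Daniel (uu), so Samuel is Uu.
Aisha is polled so carries U and received u from Julia (uu), so Aisha is Uu.
Their cross gives offspring ratios 1/4 UU : 1/2 Uu : 1/4 uu. Conditioning on Elena being polled, P(Uu) = 1/2 / 3/4 = 2/3.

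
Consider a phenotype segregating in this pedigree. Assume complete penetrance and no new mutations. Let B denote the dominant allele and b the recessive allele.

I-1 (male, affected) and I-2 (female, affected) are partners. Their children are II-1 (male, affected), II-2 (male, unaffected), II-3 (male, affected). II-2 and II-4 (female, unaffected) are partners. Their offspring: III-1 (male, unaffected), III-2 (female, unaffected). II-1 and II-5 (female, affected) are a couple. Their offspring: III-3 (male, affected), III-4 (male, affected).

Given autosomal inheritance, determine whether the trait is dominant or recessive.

I-1 and I-2 are both affected yet have an unaffected child II-2. Under a recessive model two affected parents are homozygous and every child would be affected, so the trait cannot be recessive.

dominant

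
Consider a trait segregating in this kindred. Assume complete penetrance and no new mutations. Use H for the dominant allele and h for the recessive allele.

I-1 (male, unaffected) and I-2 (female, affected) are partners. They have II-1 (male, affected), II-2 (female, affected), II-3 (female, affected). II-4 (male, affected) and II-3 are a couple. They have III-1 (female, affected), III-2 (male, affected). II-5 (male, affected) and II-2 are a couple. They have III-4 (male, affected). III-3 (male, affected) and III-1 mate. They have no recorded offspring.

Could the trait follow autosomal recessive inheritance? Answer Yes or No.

Yes

A consistent assignment under autosomal recessive exists: I-1 Hh, I-2 hh, II-1 hh, II-2 hh, II-3 hh, II-4 hh, II-5 hh, III-1 hh, III-2 hh, III-3 hh, III-4 hh.
In this assignment every recorded phenotype matches its genotype and every non-founder's genotype is obtainable from its parents' genotypes, so the pedigree is consistent.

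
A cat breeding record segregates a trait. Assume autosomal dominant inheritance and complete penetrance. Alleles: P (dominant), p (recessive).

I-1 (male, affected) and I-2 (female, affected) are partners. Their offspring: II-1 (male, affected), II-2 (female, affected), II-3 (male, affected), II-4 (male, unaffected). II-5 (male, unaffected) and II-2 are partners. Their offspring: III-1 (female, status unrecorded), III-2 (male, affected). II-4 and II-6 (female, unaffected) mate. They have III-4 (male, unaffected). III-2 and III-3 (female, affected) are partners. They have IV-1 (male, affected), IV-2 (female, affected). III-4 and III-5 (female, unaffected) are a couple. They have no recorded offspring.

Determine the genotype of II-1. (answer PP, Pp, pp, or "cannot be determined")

II-1's phenotype allows PP or Pp, and no parent or child forces a single allele at both positions; consistent genotype assignments exist with II-1 as PP or Pp.

cannot be determined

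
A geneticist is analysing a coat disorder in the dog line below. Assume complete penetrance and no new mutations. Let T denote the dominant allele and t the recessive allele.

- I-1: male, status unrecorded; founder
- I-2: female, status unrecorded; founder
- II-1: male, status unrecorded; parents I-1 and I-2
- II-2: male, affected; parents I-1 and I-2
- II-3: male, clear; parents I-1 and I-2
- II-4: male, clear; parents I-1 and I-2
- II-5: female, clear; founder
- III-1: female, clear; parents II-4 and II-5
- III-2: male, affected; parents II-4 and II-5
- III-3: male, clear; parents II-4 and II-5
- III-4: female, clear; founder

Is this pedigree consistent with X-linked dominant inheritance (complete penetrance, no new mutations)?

No

Under X-linked dominant, III-2 (affected, male) cannot arise from II-4 (clear) × II-5 (clear).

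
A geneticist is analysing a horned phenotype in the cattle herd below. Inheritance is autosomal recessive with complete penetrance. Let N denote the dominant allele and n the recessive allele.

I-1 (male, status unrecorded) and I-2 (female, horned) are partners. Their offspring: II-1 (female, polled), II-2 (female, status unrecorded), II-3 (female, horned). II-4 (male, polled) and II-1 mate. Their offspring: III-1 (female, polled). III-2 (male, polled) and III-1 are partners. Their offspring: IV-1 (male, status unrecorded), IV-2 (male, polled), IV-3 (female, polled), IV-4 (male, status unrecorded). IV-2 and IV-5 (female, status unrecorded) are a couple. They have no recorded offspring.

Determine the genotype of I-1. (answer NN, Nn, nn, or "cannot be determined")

From phenotype alone, I-1 is NN or Nn or nn.
I-1 passed N to II-1 (Nn, whose n came from I-2) and passed n to II-3 (nn), so I-1 is Nn.

Nn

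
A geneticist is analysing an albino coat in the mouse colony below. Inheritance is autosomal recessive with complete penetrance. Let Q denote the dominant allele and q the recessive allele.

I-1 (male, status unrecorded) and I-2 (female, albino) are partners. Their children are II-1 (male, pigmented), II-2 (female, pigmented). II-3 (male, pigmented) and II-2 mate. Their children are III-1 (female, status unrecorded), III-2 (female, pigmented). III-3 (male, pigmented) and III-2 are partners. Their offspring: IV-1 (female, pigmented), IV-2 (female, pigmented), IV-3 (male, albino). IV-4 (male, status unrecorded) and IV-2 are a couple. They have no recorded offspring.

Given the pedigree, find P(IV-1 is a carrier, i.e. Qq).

III-3 is pigmented so carries Q and passed q to IV-3 (qq), so III-3 is Qq.
III-2 is pigmented so carries Q and passed q to IV-3 (qq), so III-2 is Qq.
Their cross gives offspring ratios 1/4 QQ : 1/2 Qq : 1/4 qq. Conditioning on IV-1 being pigmented, P(Qq) = 1/2 / 3/4 = 2/3.

2/3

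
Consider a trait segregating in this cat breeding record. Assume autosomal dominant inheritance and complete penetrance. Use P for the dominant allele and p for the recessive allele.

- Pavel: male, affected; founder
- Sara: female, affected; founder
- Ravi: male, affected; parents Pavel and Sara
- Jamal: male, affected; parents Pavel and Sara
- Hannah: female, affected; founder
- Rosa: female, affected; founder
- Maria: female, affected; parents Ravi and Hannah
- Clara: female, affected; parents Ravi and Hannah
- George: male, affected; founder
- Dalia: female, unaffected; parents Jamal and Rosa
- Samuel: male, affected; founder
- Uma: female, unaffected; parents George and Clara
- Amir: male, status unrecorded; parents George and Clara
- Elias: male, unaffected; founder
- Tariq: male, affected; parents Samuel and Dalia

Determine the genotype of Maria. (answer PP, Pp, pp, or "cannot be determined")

cannot be determined

Maria's phenotype allows PP or Pp, and no parent or child forces a single allele at both positions; consistent genotype assignments exist with Maria as PP or Pp.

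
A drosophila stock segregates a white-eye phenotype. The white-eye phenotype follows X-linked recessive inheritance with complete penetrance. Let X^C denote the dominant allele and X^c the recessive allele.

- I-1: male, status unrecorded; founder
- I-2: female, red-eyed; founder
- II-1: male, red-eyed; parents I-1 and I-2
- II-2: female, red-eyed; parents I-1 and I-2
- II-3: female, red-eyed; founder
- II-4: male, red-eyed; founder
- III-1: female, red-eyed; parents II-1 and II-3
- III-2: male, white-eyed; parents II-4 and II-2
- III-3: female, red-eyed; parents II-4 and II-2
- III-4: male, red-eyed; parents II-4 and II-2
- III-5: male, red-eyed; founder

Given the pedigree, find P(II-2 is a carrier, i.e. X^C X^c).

II-2 is red-eyed so carries C and passed c to III-2 (X^c Y), so II-2 is X^C X^c, giving P(X^C X^c) = 1.

1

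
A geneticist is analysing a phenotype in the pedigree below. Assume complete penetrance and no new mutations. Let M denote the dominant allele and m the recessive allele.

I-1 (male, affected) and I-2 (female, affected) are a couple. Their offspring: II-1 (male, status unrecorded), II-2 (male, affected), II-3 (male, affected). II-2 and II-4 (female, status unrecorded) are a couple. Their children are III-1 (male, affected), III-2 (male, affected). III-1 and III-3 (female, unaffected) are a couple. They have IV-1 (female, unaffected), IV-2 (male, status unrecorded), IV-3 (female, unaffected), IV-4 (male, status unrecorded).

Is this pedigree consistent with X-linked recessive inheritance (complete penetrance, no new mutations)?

Yes

A consistent assignment under X-linked recessive exists: I-1 X^m Y, I-2 X^m X^m, II-1 X^m Y, II-2 X^m Y, II-3 X^m Y, II-4 X^M X^m, III-1 X^m Y, III-2 X^m Y, III-3 X^M X^M, IV-1 X^M X^m, IV-2 X^M Y, IV-3 X^M X^m, IV-4 X^M Y.
In this assignment every recorded phenotype matches its genotype and every non-founder's genotype is obtainable from its parents' genotypes, so the pedigree is consistent.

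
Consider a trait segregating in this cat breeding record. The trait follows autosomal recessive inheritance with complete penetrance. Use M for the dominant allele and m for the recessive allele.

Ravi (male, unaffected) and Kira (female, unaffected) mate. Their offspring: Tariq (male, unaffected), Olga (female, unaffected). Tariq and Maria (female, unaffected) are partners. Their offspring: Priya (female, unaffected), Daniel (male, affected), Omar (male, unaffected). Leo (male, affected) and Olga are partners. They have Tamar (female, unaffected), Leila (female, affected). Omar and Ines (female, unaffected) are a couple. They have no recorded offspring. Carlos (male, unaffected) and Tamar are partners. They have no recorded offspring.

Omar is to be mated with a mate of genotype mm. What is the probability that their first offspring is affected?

1/3

Tariq is unaffected so carries M and passed m to Daniel (mm), so Tariq is Mm.
Maria is unaffected so carries M and passed m to Daniel (mm), so Maria is Mm.
Omar is an unaffected offspring of Tariq (Mm) × Maria (Mm), whose cross gives 1/4 MM : 1/2 Mm : 1/4 mm; conditioning on being unaffected, Omar is MM with probability 1/3, Mm with probability 2/3.
Summing over parental genotype combinations, P(offspring is affected) = 2/3·1/2 = 1/3.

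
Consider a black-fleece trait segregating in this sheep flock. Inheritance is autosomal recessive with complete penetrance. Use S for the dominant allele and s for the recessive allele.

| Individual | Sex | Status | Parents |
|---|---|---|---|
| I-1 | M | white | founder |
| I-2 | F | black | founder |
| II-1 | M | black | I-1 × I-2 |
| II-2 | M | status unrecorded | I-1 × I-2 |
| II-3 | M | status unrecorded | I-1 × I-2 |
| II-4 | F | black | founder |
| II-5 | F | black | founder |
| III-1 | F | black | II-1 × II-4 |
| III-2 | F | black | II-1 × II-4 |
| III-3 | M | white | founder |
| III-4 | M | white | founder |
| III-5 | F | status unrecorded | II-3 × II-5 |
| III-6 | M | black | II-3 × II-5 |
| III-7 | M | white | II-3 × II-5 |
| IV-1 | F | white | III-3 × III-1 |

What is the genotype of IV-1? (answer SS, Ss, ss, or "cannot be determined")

Ss

From phenotype alone, IV-1 is SS or Ss.
IV-1 is white so carries S and received s from III-1 (ss), so IV-1 is Ss.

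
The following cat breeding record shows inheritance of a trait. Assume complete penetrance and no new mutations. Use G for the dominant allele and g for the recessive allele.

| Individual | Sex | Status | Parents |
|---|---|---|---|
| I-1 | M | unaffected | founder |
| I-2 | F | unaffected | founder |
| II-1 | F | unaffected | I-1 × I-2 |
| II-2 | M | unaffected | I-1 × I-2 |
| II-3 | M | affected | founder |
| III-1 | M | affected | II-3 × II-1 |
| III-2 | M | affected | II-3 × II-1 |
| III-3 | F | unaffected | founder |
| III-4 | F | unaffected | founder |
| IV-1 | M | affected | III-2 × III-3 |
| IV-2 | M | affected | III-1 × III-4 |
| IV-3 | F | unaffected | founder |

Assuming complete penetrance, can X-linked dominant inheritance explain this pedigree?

Under X-linked dominant, III-1 (affected, male) cannot arise from II-3 (affected) × II-1 (unaffected).

No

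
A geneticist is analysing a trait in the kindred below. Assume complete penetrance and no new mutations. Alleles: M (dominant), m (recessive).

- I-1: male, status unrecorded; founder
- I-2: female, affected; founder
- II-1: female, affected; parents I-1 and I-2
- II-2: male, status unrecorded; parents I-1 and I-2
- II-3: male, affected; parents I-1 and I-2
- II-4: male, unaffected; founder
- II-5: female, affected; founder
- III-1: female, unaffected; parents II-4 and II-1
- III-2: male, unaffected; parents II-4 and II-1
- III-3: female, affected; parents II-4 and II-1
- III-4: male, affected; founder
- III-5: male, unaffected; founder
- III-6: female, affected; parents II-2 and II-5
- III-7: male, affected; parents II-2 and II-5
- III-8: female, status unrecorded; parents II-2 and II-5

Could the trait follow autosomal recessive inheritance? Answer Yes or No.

A consistent assignment under autosomal recessive exists: I-1 Mm, I-2 mm, II-1 mm, II-2 Mm, II-3 mm, II-4 Mm, II-5 mm, III-1 Mm, III-2 Mm, III-3 mm, III-4 mm, III-5 MM, III-6 mm, III-7 mm, III-8 Mm.
In this assignment every recorded phenotype matches its genotype and every non-founder's genotype is obtainable from its parents' genotypes, so the pedigree is consistent.

Yes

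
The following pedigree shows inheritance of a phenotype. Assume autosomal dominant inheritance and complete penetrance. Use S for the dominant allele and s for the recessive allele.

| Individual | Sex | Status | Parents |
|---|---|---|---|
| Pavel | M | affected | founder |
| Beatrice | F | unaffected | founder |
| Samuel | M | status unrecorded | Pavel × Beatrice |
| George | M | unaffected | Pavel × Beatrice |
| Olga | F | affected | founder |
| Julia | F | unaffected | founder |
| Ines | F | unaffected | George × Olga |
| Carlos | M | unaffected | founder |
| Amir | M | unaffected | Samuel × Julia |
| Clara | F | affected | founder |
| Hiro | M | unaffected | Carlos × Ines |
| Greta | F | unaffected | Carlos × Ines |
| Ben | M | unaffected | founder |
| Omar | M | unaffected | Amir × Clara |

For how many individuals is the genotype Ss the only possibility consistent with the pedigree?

Obligate heterozygotes: Pavel is affected so carries S and passed s to George (ss), so Pavel is Ss; Olga is affected so carries S and passed s to Ines (ss), so Olga is Ss; Clara is affected so carries S and passed s to Omar (ss), so Clara is Ss.
Every other individual is either homozygous by phenotype or has at least one consistent homozygous assignment, so the count is 3.

3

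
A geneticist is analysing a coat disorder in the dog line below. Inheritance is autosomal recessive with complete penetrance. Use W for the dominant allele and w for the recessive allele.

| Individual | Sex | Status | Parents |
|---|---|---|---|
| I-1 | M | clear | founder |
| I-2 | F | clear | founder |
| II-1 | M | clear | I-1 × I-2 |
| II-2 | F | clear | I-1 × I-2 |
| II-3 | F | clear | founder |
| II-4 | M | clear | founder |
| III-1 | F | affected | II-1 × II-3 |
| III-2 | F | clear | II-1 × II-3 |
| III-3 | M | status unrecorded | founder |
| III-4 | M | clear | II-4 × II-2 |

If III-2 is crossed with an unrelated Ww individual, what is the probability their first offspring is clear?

5/6

II-1 is clear so carries W and passed w to III-1 (ww), so II-1 is Ww.
II-3 is clear so carries W and passed w to III-1 (ww), so II-3 is Ww.
III-2 is a clear offspring of II-1 (Ww) × II-3 (Ww), whose cross gives 1/4 WW : 1/2 Ww : 1/4 ww; conditioning on being clear, III-2 is WW with probability 1/3, Ww with probability 2/3.
Summing over parental genotype combinations, P(offspring is clear) = 1/3·1 + 2/3·3/4 = 5/6.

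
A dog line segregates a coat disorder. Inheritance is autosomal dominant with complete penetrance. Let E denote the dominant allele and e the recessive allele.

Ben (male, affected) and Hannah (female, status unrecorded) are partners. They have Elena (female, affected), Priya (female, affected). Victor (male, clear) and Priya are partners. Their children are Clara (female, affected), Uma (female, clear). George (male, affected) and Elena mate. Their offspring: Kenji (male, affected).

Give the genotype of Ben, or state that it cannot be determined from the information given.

Ben's phenotype allows EE or Ee, and no parent or child forces a single allele at both positions; consistent genotype assignments exist with Ben as EE or Ee.

cannot be determined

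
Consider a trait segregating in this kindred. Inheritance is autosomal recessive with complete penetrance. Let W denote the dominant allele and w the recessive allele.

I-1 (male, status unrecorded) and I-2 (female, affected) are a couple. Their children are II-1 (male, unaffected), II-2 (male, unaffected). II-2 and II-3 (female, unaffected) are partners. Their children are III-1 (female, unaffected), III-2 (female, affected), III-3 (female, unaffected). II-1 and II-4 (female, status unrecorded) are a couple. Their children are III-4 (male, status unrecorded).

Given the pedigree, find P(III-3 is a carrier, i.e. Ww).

2/3

II-2 is unaffected so carries W and received w from I-2 (ww), so II-2 is Ww.
II-3 is unaffected so carries W and passed w to III-2 (ww), so II-3 is Ww.
Their cross gives offspring ratios 1/4 WW : 1/2 Ww : 1/4 ww. Conditioning on III-3 being unaffected, P(Ww) = 1/2 / 3/4 = 2/3.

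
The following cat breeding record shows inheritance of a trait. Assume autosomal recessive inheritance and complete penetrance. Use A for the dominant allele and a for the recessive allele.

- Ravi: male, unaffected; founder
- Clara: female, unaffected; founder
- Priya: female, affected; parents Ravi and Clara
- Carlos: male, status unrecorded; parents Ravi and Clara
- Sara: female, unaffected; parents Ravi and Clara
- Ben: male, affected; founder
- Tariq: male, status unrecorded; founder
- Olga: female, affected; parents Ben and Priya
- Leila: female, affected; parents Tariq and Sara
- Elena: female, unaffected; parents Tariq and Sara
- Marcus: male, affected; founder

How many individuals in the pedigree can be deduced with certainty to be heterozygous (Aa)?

3

Obligate heterozygotes: Ravi is unaffected so carries A and passed a to Priya (aa), so Ravi is Aa; Clara is unaffected so carries A and passed a to Priya (aa), so Clara is Aa; Sara is unaffected so carries A and passed a to Leila (aa), so Sara is Aa.
Every other individual is either homozygous by phenotype or has at least one consistent homozygous assignment, so the count is 3.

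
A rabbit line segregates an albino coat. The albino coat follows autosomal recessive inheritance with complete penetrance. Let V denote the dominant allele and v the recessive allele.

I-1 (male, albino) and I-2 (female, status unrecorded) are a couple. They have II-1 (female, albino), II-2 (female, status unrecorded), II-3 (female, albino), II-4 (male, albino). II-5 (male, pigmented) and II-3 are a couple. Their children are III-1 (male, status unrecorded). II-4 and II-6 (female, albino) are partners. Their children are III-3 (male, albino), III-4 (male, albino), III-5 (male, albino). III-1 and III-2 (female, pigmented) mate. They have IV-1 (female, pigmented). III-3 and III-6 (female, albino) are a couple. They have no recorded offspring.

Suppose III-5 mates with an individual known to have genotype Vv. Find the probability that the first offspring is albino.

III-5 is albino, so III-5 is vv.
The cross gives 1/2 Vv : 1/2 vv, so P(offspring is albino) = 1/2.

1/2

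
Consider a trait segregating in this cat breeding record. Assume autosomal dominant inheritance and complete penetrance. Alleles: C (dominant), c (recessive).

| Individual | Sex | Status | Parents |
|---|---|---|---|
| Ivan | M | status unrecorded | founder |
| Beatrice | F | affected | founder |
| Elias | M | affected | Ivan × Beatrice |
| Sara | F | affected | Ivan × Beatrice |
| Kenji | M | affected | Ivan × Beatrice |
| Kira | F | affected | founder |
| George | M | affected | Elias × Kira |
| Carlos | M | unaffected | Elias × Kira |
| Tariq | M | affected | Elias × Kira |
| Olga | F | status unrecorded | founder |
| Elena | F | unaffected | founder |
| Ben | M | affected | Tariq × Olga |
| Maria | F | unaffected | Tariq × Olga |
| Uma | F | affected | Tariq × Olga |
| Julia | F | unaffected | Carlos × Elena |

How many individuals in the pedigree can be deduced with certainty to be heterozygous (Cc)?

3

Obligate heterozygotes: Elias is affected so carries C and passed c to Carlos (cc), so Elias is Cc; Kira is affected so carries C and passed c to Carlos (cc), so Kira is Cc; Tariq is affected so carries C and passed c to Maria (cc), so Tariq is Cc.
Every other individual is either homozygous by phenotype or has at least one consistent homozygous assignment, so the count is 3.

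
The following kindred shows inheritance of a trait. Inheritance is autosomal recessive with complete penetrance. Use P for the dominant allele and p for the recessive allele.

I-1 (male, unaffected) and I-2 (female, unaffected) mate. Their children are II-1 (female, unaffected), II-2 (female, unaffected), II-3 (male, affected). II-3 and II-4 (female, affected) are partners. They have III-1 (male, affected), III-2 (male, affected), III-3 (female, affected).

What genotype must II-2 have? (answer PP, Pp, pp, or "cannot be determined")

cannot be determined

II-2's phenotype allows PP or Pp, and no parent or child forces a single allele at both positions; consistent genotype assignments exist with II-2 as PP or Pp.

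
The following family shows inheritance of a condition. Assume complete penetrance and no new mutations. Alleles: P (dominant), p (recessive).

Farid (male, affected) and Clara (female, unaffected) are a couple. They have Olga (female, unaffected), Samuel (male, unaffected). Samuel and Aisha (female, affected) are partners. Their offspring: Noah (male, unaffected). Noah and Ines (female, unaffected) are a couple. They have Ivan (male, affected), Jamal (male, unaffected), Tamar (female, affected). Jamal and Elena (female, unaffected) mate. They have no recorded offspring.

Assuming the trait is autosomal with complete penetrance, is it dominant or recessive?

recessive

Noah and Ines are both unaffected yet have an affected child Ivan. Under dominance, an affected child requires at least one affected parent, so the trait cannot be dominant.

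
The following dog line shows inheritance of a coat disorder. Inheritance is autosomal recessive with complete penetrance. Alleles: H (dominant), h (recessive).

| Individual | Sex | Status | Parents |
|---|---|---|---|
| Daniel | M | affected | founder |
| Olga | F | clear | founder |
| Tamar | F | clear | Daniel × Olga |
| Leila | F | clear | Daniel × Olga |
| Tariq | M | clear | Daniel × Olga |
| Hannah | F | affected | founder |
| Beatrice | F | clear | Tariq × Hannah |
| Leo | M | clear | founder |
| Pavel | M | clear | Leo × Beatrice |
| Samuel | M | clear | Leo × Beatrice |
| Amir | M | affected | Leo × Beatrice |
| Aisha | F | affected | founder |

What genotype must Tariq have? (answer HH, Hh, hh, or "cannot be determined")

Hh

From phenotype alone, Tariq is HH or Hh.
Tariq is clear so carries H and received h from Daniel (hh), so Tariq is Hh.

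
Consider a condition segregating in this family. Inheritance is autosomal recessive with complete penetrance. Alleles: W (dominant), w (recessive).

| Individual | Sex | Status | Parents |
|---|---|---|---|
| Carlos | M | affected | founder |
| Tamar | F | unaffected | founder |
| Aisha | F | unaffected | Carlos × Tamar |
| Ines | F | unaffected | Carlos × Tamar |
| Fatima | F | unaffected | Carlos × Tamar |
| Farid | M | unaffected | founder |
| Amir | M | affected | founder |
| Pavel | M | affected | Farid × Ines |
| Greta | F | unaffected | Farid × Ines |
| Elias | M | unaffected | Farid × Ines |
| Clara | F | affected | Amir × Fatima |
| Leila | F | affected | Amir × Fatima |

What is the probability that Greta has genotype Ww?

Farid is unaffected so carries W and passed w to Pavel (ww), so Farid is Ww.
Ines is unaffected so carries W and received w from Carlos (ww), so Ines is Ww.
Their cross gives offspring ratios 1/4 WW : 1/2 Ww : 1/4 ww. Conditioning on Greta being unaffected, P(Ww) = 1/2 / 3/4 = 2/3.

2/3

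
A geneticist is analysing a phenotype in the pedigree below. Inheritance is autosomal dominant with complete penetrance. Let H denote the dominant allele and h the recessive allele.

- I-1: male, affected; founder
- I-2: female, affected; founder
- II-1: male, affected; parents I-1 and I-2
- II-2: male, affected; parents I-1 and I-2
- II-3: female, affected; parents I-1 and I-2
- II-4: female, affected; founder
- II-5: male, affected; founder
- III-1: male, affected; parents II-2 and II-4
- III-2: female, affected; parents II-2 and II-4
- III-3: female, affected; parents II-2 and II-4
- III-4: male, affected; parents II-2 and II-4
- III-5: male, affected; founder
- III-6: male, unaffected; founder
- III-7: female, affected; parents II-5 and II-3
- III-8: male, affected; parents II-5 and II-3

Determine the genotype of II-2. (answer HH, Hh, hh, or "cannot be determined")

II-2's phenotype allows HH or Hh, and no parent or child forces a single allele at both positions; consistent genotype assignments exist with II-2 as HH or Hh.

cannot be determined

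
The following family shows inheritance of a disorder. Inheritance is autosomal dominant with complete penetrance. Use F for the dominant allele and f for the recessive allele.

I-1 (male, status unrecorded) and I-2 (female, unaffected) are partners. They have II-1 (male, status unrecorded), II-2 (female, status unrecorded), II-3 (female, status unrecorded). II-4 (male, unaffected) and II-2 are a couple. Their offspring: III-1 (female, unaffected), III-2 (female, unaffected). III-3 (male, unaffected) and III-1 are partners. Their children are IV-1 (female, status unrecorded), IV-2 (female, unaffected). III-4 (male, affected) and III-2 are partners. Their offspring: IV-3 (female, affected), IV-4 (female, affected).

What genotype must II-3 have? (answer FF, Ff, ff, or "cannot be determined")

cannot be determined

II-3's phenotype is unrecorded, and no parent or child forces a single allele at both positions; consistent genotype assignments exist with II-3 as Ff or ff.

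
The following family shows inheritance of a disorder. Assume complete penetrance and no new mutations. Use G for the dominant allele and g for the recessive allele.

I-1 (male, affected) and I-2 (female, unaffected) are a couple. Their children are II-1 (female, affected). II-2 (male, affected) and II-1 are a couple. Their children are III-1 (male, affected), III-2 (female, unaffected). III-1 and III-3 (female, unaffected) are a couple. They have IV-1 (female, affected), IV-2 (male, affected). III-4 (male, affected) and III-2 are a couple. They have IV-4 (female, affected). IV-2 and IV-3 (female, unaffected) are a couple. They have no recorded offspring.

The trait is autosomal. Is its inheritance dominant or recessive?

II-2 and II-1 are both affected yet have an unaffected child III-2. Under a recessive model two affected parents are homozygous and every child would be affected, so the trait cannot be recessive.

dominant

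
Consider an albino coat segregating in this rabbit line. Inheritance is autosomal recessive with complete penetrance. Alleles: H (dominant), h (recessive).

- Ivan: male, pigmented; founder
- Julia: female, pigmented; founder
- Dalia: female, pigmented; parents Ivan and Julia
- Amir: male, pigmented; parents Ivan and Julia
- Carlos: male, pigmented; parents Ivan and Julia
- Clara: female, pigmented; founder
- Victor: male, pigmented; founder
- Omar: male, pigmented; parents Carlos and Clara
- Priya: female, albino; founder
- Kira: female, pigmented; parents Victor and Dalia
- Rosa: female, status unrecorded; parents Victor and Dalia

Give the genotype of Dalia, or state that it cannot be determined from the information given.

Dalia's phenotype allows HH or Hh, and no parent or child forces a single allele at both positions; consistent genotype assignments exist with Dalia as HH or Hh.

cannot be determined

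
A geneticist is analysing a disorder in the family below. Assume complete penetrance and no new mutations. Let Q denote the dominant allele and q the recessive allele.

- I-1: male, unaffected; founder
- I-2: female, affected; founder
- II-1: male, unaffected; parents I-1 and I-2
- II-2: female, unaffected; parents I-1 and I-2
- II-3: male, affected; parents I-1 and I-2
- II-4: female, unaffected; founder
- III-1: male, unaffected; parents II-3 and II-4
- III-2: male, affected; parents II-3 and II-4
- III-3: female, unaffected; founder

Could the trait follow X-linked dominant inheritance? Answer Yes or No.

Under X-linked dominant, III-2 (affected, male) cannot arise from II-3 (affected) × II-4 (unaffected).

No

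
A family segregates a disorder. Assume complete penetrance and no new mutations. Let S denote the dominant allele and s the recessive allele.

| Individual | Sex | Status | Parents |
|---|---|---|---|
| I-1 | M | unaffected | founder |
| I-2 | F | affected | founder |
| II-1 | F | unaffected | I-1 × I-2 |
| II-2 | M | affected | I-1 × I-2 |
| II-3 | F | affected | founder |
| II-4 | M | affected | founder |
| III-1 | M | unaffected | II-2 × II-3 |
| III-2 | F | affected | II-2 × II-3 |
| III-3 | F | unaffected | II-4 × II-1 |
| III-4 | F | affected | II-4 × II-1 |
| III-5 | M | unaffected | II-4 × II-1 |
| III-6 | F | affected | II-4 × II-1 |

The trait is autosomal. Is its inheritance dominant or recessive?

dominant

II-2 and II-3 are both affected yet have an unaffected child III-1. Under a recessive model two affected parents are homozygous and every child would be affected, so the trait cannot be recessive.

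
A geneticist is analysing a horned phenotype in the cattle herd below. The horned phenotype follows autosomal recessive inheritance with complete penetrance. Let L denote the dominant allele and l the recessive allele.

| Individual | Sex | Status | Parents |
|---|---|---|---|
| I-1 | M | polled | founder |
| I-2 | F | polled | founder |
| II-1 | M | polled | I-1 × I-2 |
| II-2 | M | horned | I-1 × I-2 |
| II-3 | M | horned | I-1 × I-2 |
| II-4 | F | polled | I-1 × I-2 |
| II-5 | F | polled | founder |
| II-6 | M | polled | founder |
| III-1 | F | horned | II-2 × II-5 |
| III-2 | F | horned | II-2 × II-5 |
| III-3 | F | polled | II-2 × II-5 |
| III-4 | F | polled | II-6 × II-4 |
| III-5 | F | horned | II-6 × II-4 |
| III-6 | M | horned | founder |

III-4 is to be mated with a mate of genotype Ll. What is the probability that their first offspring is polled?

5/6

II-6 is polled so carries L and passed l to III-5 (ll), so II-6 is Ll.
II-4 is polled so carries L and passed l to III-5 (ll), so II-4 is Ll.
III-4 is a polled offspring of II-6 (Ll) × II-4 (Ll), whose cross gives 1/4 LL : 1/2 Ll : 1/4 ll; conditioning on being polled, III-4 is LL with probability 1/3, Ll with probability 2/3.
Summing over parental genotype combinations, P(offspring is polled) = 1/3·1 + 2/3·3/4 = 5/6.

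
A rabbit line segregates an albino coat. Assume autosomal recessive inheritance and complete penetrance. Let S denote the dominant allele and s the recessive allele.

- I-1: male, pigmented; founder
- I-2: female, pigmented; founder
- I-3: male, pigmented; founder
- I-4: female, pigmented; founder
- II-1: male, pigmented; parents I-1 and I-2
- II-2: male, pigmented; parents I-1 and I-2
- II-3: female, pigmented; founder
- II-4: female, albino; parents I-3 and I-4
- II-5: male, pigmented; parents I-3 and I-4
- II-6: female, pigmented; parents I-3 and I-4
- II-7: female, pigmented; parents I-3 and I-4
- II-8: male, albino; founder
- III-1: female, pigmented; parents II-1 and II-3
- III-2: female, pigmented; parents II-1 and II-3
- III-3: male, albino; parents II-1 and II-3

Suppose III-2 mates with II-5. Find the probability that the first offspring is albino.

II-1 is pigmented so carries S and passed s to III-3 (ss), so II-1 is Ss.
II-3 is pigmented so carries S and passed s to III-3 (ss), so II-3 is Ss.
III-2 is a pigmented offspring of II-1 (Ss) × II-3 (Ss), whose cross gives 1/4 SS : 1/2 Ss : 1/4 ss; conditioning on being pigmented, III-2 is SS with probability 1/3, Ss with probability 2/3.
I-3 is pigmented so carries S and passed s to II-4 (ss), so I-3 is Ss.
I-4 is pigmented so carries S and passed s to II-4 (ss), so I-4 is Ss.
II-5 is a pigmented offspring of I-3 (Ss) × I-4 (Ss), whose cross gives 1/4 SS : 1/2 Ss : 1/4 ss; conditioning on being pigmented, II-5 is SS with probability 1/3, Ss with probability 2/3.
Summing over parental genotype combinations, P(offspring is albino) = 4/9·1/4 = 1/9.

1/9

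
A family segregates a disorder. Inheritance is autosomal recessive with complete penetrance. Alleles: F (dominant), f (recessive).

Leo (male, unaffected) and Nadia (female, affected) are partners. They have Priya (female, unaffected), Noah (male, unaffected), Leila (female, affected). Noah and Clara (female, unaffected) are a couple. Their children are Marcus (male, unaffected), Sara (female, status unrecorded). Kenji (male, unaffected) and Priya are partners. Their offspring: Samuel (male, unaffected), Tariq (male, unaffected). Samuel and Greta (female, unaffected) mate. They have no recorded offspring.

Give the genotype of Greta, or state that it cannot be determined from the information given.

Greta's phenotype allows FF or Ff, and no parent or child forces a single allele at both positions; consistent genotype assignments exist with Greta as FF or Ff.

cannot be determined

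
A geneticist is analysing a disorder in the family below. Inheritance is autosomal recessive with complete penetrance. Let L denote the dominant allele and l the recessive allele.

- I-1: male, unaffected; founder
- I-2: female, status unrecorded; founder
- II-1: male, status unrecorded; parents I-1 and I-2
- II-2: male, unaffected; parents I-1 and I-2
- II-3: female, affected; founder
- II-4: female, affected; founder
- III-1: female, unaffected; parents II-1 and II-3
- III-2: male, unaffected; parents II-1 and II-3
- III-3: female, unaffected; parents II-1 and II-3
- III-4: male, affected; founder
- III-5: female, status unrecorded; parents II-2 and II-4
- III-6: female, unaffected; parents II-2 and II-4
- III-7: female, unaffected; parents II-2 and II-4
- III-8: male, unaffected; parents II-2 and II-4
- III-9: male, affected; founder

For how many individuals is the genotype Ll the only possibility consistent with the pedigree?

6

Obligate heterozygotes: III-1 is unaffected so carries L and received l from II-3 (ll), so III-1 is Ll; III-2 is unaffected so carries L and received l from II-3 (ll), so III-2 is Ll; III-3 is unaffected so carries L and received l from II-3 (ll), so III-3 is Ll; III-6 is unaffected so carries L and received l from II-4 (ll), so III-6 is Ll; III-7 is unaffected so carries L and received l from II-4 (ll), so III-7 is Ll; III-8 is unaffected so carries L and received l from II-4 (ll), so III-8 is Ll.
Every other individual is either homozygous by phenotype or has at least one consistent homozygous assignment, so the count is 6.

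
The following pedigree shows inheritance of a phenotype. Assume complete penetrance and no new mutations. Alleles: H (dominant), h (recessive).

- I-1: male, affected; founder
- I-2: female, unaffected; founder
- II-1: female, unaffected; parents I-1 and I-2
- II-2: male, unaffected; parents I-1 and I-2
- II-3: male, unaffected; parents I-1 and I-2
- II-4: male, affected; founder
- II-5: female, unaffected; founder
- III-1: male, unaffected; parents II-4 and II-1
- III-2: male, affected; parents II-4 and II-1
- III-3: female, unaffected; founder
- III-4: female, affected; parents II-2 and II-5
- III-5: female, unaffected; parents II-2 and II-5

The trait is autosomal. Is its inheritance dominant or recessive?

II-2 and II-5 are both unaffected yet have an affected child III-4. Under dominance, an affected child requires at least one affected parent, so the trait cannot be dominant.

recessive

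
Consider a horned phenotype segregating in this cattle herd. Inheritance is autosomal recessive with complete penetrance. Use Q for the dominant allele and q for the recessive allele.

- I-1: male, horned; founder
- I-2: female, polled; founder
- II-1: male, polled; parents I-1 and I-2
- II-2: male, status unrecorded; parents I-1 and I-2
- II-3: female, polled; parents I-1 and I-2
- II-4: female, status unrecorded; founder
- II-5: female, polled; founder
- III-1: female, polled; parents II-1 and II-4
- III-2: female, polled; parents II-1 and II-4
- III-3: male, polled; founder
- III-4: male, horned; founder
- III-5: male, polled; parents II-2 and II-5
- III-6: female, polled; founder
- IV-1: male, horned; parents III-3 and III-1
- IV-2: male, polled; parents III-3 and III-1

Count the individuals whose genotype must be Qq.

4

Obligate heterozygotes: II-1 is polled so carries Q and received q from I-1 (qq), so II-1 is Qq; II-3 is polled so carries Q and received q from I-1 (qq), so II-3 is Qq; III-1 is polled so carries Q and passed q to IV-1 (qq), so III-1 is Qq; III-3 is polled so carries Q and passed q to IV-1 (qq), so III-3 is Qq.
Every other individual is either homozygous by phenotype or has at least one consistent homozygous assignment, so the count is 4.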